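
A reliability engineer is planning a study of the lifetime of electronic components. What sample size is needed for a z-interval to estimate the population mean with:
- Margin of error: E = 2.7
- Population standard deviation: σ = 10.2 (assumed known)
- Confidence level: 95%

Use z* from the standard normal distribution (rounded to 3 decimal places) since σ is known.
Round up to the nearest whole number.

Using z* since population σ is known (z-interval formula).

For 95% confidence, z* = 1.96 (from standard normal table)

Sample size formula for z-interval: n = (z*σ/E)²

n = (1.96 × 10.2 / 2.7)²
  = (7.404444)²
  = 54.8258

Round up to the nearest whole number: n = 55

55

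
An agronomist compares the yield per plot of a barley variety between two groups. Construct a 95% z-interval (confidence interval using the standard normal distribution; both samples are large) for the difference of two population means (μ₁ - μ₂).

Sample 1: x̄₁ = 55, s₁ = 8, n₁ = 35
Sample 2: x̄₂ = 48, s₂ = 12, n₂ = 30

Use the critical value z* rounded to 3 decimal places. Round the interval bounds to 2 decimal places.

Both samples are large (n₁ = 35 ≥ 30, n₂ = 30 ≥ 30), so a z-interval for the difference of means applies.

Point estimate: x̄₁ - x̄₂ = 55 - 48 = 7

Standard error: SE = √(s₁²/n₁ + s₂²/n₂)
= √(8²/35 + 12²/30)
= √(1.828571 + 4.800000)
= 2.574601

For 95% confidence, z* = 1.96 (from standard normal table)
Margin of error: E = z* × SE = 1.96 × 2.574601 = 5.0462

Z-interval: (x̄₁ - x̄₂) ± E = 7 ± 5.0462 = (1.9538, 12.0462)

Rounded to 2 decimal places:

(1.95, 12.05)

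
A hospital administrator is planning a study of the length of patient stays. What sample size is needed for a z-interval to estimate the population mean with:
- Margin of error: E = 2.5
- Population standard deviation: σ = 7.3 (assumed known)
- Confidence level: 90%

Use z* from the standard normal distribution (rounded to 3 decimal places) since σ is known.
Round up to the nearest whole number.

Using z* since population σ is known (z-interval formula).

For 90% confidence, z* = 1.645 (from standard normal table)

Sample size formula for z-interval: n = (z*σ/E)²

n = (1.645 × 7.3 / 2.5)²
  = (4.803400)²
  = 23.0727

Round up to the nearest whole number: n = 24

24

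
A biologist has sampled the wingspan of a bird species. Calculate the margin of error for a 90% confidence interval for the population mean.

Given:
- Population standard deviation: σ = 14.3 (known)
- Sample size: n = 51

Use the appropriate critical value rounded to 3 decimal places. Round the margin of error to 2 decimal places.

The population standard deviation σ is known, so use the z-interval margin of error formula.

For 90% confidence, z* = 1.645 (from standard normal table)

Margin of error formula for z-interval: E = z* × σ/√n

E = 1.645 × 14.3/√51
  = 1.645 × 2.002401
  = 3.2939

Rounded to 2 decimal places:

3.29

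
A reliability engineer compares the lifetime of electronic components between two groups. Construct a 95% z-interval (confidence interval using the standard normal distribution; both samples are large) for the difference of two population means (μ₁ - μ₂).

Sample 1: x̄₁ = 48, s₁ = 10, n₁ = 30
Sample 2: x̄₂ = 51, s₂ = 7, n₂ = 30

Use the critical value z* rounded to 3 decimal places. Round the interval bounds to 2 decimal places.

Both samples are large (n₁ = 30 ≥ 30, n₂ = 30 ≥ 30), so a z-interval for the difference of means applies.

Point estimate: x̄₁ - x̄₂ = 48 - 51 = -3

Standard error: SE = √(s₁²/n₁ + s₂²/n₂)
= √(10²/30 + 7²/30)
= √(3.333333 + 1.633333)
= 2.228602

For 95% confidence, z* = 1.96 (from standard normal table)
Margin of error: E = z* × SE = 1.96 × 2.228602 = 4.3681

Z-interval: (x̄₁ - x̄₂) ± E = -3 ± 4.3681 = (-7.3681, 1.3681)

Rounded to 2 decimal places:

(-7.37, 1.37)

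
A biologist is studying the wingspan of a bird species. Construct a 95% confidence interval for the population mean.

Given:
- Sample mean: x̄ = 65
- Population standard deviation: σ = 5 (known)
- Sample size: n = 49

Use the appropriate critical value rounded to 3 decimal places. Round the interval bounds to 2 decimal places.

The population standard deviation σ is known, so use a z-interval (standard normal critical value).

For 95% confidence, z* = 1.96 (from standard normal table)

Standard error: SE = σ/√n = 5/√49 = 0.714286

Margin of error: E = z* × SE = 1.96 × 0.714286 = 1.4000

Z-interval: x̄ ± E = 65 ± 1.4000 = (63.6000, 66.4000)

Rounded to 2 decimal places:

(63.60, 66.40)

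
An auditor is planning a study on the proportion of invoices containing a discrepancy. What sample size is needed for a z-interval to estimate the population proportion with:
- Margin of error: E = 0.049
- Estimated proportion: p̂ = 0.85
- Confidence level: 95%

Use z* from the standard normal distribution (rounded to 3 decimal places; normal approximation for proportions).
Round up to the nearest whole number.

Using z* for proportion z-interval (normal approximation).

For 95% confidence, z* = 1.96 (from standard normal table)

Sample size formula for proportion z-interval: n = z*²p̂(1-p̂)/E²

n = 1.96² × 0.85 × 0.15 / 0.049²
  = 3.8416 × 0.1275 / 0.002401
  = 204 (exactly)

This is already a whole number, so no rounding up is needed: n = 204

204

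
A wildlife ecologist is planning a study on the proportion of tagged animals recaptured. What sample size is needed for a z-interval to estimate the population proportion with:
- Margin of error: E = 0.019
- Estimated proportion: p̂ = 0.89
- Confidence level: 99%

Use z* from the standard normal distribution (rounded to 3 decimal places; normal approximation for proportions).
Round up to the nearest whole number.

Using z* for proportion z-interval (normal approximation).

For 99% confidence, z* = 2.576 (from standard normal table)

Sample size formula for proportion z-interval: n = z*²p̂(1-p̂)/E²

n = 2.576² × 0.89 × 0.11 / 0.019²
  = 6.635776 × 0.0979 / 0.000361
  = 1799.5636

Round up to the nearest whole number: n = 1800

1800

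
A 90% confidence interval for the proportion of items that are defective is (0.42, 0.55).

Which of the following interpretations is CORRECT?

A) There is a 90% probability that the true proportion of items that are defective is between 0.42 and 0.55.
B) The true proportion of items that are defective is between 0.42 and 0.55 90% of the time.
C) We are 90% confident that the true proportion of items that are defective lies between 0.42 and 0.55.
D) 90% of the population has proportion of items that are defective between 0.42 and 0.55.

A confidence interval represents our confidence in the procedure, not a probability statement about the parameter.

Key concept: If we repeated this sampling process many times and computed a 90% CI each time, about 90% of those intervals would contain the true population parameter.

For this specific interval (0.42, 0.55):
- Midpoint (point estimate): 0.485
- Margin of error: 0.065

The correct interpretation is the one stating confidence that the true parameter lies in the interval — option C.

C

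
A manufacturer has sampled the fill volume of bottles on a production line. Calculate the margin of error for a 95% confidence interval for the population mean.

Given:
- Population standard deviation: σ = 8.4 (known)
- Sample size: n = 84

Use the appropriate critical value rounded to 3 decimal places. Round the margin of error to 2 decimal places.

The population standard deviation σ is known, so use the z-interval margin of error formula.

For 95% confidence, z* = 1.96 (from standard normal table)

Margin of error formula for z-interval: E = z* × σ/√n

E = 1.96 × 8.4/√84
  = 1.96 × 0.916515
  = 1.7964

Rounded to 2 decimal places:

1.80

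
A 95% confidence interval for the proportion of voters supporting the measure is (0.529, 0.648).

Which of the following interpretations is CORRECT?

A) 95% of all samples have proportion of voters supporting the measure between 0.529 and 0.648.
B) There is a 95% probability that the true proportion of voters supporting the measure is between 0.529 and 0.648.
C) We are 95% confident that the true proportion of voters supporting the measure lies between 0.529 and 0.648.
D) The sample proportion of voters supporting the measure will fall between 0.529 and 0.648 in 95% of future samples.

A confidence interval represents our confidence in the procedure, not a probability statement about the parameter.

Key concept: If we repeated this sampling process many times and computed a 95% CI each time, about 95% of those intervals would contain the true population parameter.

For this specific interval (0.529, 0.648):
- Midpoint (point estimate): 0.5885
- Margin of error: 0.0595

The correct interpretation is the one stating confidence that the true parameter lies in the interval — option C.

C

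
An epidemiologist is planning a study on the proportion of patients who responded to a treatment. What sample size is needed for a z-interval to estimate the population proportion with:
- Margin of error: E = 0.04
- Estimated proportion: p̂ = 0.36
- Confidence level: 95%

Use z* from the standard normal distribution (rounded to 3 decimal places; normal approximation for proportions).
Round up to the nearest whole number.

Using z* for proportion z-interval (normal approximation).

For 95% confidence, z* = 1.96 (from standard normal table)

Sample size formula for proportion z-interval: n = z*²p̂(1-p̂)/E²

n = 1.96² × 0.36 × 0.64 / 0.04²
  = 3.8416 × 0.2304 / 0.0016
  = 553.1904

Round up to the nearest whole number: n = 554

554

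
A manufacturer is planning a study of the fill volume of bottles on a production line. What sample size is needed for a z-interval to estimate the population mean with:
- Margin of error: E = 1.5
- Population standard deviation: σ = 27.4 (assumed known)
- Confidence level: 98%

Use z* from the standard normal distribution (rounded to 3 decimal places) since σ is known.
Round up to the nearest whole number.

Using z* since population σ is known (z-interval formula).

For 98% confidence, z* = 2.326 (from standard normal table)

Sample size formula for z-interval: n = (z*σ/E)²

n = (2.326 × 27.4 / 1.5)²
  = (42.488267)²
  = 1805.2528

Round up to the nearest whole number: n = 1806

1806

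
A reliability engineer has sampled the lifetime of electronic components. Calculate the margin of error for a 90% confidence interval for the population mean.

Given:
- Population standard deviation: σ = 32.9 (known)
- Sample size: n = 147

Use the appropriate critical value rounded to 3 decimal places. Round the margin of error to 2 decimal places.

The population standard deviation σ is known, so use the z-interval margin of error formula.

For 90% confidence, z* = 1.645 (from standard normal table)

Margin of error formula for z-interval: E = z* × σ/√n

E = 1.645 × 32.9/√147
  = 1.645 × 2.713546
  = 4.4638

Rounded to 2 decimal places:

4.46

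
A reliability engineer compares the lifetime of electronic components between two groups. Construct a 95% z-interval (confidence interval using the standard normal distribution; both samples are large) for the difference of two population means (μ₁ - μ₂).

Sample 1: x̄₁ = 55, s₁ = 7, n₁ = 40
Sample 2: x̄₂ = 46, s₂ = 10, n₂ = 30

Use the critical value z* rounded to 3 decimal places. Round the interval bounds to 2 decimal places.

Both samples are large (n₁ = 40 ≥ 30, n₂ = 30 ≥ 30), so a z-interval for the difference of means applies.

Point estimate: x̄₁ - x̄₂ = 55 - 46 = 9

Standard error: SE = √(s₁²/n₁ + s₂²/n₂)
= √(7²/40 + 10²/30)
= √(1.225000 + 3.333333)
= 2.135025

For 95% confidence, z* = 1.96 (from standard normal table)
Margin of error: E = z* × SE = 1.96 × 2.135025 = 4.1846

Z-interval: (x̄₁ - x̄₂) ± E = 9 ± 4.1846 = (4.8154, 13.1846)

Rounded to 2 decimal places:

(4.82, 13.18)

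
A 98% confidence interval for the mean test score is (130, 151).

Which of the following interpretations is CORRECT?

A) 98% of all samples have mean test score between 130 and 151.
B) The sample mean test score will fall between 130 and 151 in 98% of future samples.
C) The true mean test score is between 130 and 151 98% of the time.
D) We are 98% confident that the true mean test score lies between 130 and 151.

A confidence interval represents our confidence in the procedure, not a probability statement about the parameter.

Key concept: If we repeated this sampling process many times and computed a 98% CI each time, about 98% of those intervals would contain the true population parameter.

For this specific interval (130, 151):
- Midpoint (point estimate): 140.5
- Margin of error: 10.5

The correct interpretation is the one stating confidence that the true parameter lies in the interval — option D.

D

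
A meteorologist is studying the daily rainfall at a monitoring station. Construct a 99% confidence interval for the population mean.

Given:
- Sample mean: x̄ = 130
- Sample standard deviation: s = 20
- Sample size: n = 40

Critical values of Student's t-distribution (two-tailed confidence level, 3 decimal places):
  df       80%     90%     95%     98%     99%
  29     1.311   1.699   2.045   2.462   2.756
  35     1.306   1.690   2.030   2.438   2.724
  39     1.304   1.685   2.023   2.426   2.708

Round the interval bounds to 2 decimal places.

The population standard deviation σ is unknown (only the sample standard deviation s is given), so use a t-interval with df = n - 1 = 40 - 1 = 39.

For 99% confidence with df = 39, t* = 2.708 (from t-table)

Standard error: SE = s/√n = 20/√40 = 3.162278

Margin of error: E = t* × SE = 2.708 × 3.162278 = 8.5634

T-interval: x̄ ± E = 130 ± 8.5634 = (121.4366, 138.5634)

Rounded to 2 decimal places:

(121.44, 138.56)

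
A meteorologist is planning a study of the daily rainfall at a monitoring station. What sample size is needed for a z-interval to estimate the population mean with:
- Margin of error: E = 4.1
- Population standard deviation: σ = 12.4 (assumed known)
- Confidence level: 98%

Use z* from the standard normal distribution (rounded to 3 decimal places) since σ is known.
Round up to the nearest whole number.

Using z* since population σ is known (z-interval formula).

For 98% confidence, z* = 2.326 (from standard normal table)

Sample size formula for z-interval: n = (z*σ/E)²

n = (2.326 × 12.4 / 4.1)²
  = (7.034732)²
  = 49.4875

Round up to the nearest whole number: n = 50

50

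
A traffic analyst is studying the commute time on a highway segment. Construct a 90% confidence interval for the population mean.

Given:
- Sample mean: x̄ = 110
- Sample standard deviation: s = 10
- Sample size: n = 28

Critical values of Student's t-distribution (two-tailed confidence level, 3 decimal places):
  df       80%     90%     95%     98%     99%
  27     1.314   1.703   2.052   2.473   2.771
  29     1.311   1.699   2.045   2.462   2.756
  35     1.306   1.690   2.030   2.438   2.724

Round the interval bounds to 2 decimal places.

The population standard deviation σ is unknown (only the sample standard deviation s is given), so use a t-interval with df = n - 1 = 28 - 1 = 27.

For 90% confidence with df = 27, t* = 1.703 (from t-table)

Standard error: SE = s/√n = 10/√28 = 1.889822

Margin of error: E = t* × SE = 1.703 × 1.889822 = 3.2184

T-interval: x̄ ± E = 110 ± 3.2184 = (106.7816, 113.2184)

Rounded to 2 decimal places:

(106.78, 113.22)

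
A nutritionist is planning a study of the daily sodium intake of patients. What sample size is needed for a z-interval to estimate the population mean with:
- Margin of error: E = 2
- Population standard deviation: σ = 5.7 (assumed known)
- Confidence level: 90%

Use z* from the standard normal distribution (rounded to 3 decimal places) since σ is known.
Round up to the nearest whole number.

Using z* since population σ is known (z-interval formula).

For 90% confidence, z* = 1.645 (from standard normal table)

Sample size formula for z-interval: n = (z*σ/E)²

n = (1.645 × 5.7 / 2)²
  = (4.688250)²
  = 21.9797

Round up to the nearest whole number: n = 22

22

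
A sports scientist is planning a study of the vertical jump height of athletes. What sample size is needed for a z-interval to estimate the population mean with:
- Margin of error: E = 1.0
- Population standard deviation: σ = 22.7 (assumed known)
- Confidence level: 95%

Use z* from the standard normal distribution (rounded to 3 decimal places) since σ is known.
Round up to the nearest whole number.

Using z* since population σ is known (z-interval formula).

For 95% confidence, z* = 1.96 (from standard normal table)

Sample size formula for z-interval: n = (z*σ/E)²

n = (1.96 × 22.7 / 1.0)²
  = (44.492000)²
  = 1979.5381

Round up to the nearest whole number: n = 1980

1980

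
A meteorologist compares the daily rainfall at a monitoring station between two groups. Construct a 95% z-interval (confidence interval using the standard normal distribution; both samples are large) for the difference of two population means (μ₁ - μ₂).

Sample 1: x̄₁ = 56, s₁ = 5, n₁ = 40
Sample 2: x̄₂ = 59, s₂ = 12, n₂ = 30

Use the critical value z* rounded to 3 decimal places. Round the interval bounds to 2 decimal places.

Both samples are large (n₁ = 40 ≥ 30, n₂ = 30 ≥ 30), so a z-interval for the difference of means applies.

Point estimate: x̄₁ - x̄₂ = 56 - 59 = -3

Standard error: SE = √(s₁²/n₁ + s₂²/n₂)
= √(5²/40 + 12²/30)
= √(0.625000 + 4.800000)
= 2.329163

For 95% confidence, z* = 1.96 (from standard normal table)
Margin of error: E = z* × SE = 1.96 × 2.329163 = 4.5652

Z-interval: (x̄₁ - x̄₂) ± E = -3 ± 4.5652 = (-7.5652, 1.5652)

Rounded to 2 decimal places:

(-7.57, 1.57)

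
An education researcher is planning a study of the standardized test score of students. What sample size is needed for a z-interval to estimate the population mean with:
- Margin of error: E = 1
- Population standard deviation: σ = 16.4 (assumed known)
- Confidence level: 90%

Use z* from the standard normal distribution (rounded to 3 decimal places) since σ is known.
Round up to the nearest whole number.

Using z* since population σ is known (z-interval formula).

For 90% confidence, z* = 1.645 (from standard normal table)

Sample size formula for z-interval: n = (z*σ/E)²

n = (1.645 × 16.4 / 1)²
  = (26.978000)²
  = 727.8125

Round up to the nearest whole number: n = 728

728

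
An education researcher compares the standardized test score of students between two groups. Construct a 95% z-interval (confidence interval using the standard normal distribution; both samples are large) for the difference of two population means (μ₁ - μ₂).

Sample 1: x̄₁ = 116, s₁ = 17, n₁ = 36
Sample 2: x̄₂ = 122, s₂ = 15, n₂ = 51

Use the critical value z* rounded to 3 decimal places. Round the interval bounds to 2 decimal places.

Both samples are large (n₁ = 36 ≥ 30, n₂ = 51 ≥ 30), so a z-interval for the difference of means applies.

Point estimate: x̄₁ - x̄₂ = 116 - 122 = -6

Standard error: SE = √(s₁²/n₁ + s₂²/n₂)
= √(17²/36 + 15²/51)
= √(8.027778 + 4.411765)
= 3.526974

For 95% confidence, z* = 1.96 (from standard normal table)
Margin of error: E = z* × SE = 1.96 × 3.526974 = 6.9129

Z-interval: (x̄₁ - x̄₂) ± E = -6 ± 6.9129 = (-12.9129, 0.9129)

Rounded to 2 decimal places:

(-12.91, 0.91)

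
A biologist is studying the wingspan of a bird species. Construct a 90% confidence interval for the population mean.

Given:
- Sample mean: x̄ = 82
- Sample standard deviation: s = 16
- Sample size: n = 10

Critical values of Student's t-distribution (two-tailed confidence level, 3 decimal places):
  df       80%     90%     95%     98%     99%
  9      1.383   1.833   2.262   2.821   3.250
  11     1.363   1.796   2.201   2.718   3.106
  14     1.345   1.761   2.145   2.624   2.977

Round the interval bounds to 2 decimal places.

The population standard deviation σ is unknown (only the sample standard deviation s is given), so use a t-interval with df = n - 1 = 10 - 1 = 9.

For 90% confidence with df = 9, t* = 1.833 (from t-table)

Standard error: SE = s/√n = 16/√10 = 5.059644

Margin of error: E = t* × SE = 1.833 × 5.059644 = 9.2743

T-interval: x̄ ± E = 82 ± 9.2743 = (72.7257, 91.2743)

Rounded to 2 decimal places:

(72.73, 91.27)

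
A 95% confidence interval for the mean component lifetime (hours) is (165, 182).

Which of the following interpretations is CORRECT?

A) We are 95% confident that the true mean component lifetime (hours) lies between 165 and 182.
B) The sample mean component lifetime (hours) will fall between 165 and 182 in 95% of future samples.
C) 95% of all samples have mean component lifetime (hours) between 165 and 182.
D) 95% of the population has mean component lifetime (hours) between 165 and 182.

A confidence interval represents our confidence in the procedure, not a probability statement about the parameter.

Key concept: If we repeated this sampling process many times and computed a 95% CI each time, about 95% of those intervals would contain the true population parameter.

For this specific interval (165, 182):
- Midpoint (point estimate): 173.5
- Margin of error: 8.5

The correct interpretation is the one stating confidence that the true parameter lies in the interval — option A.

A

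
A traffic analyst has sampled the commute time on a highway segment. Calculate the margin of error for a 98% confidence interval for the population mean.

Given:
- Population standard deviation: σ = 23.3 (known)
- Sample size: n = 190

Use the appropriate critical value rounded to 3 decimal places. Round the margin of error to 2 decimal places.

The population standard deviation σ is known, so use the z-interval margin of error formula.

For 98% confidence, z* = 2.326 (from standard normal table)

Margin of error formula for z-interval: E = z* × σ/√n

E = 2.326 × 23.3/√190
  = 2.326 × 1.690360
  = 3.9318

Rounded to 2 decimal places:

3.93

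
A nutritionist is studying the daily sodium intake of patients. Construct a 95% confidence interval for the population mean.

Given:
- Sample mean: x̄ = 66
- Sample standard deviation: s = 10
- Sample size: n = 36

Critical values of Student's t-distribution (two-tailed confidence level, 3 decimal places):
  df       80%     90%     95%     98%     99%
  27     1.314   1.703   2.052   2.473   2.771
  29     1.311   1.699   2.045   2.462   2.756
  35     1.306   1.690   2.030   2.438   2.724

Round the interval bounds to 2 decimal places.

The population standard deviation σ is unknown (only the sample standard deviation s is given), so use a t-interval with df = n - 1 = 36 - 1 = 35.

For 95% confidence with df = 35, t* = 2.030 (from t-table)

Standard error: SE = s/√n = 10/√36 = 1.666667

Margin of error: E = t* × SE = 2.030 × 1.666667 = 3.3833

T-interval: x̄ ± E = 66 ± 3.3833 = (62.6167, 69.3833)

Rounded to 2 decimal places:

(62.62, 69.38)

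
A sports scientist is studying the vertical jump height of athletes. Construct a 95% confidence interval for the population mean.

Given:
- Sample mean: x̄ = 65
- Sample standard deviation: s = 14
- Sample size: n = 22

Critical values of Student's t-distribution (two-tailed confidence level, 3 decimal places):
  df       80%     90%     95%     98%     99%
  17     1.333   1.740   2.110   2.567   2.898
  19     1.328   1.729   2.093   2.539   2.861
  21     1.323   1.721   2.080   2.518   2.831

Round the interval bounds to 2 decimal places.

The population standard deviation σ is unknown (only the sample standard deviation s is given), so use a t-interval with df = n - 1 = 22 - 1 = 21.

For 95% confidence with df = 21, t* = 2.080 (from t-table)

Standard error: SE = s/√n = 14/√22 = 2.984810

Margin of error: E = t* × SE = 2.080 × 2.984810 = 6.2084

T-interval: x̄ ± E = 65 ± 6.2084 = (58.7916, 71.2084)

Rounded to 2 decimal places:

(58.79, 71.21)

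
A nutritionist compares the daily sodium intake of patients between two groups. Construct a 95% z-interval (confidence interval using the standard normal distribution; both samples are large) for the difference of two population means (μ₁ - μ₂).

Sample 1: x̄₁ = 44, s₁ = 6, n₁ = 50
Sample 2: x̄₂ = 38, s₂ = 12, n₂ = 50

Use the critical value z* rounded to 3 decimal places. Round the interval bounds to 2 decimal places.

Both samples are large (n₁ = 50 ≥ 30, n₂ = 50 ≥ 30), so a z-interval for the difference of means applies.

Point estimate: x̄₁ - x̄₂ = 44 - 38 = 6

Standard error: SE = √(s₁²/n₁ + s₂²/n₂)
= √(6²/50 + 12²/50)
= √(0.720000 + 2.880000)
= 1.897367

For 95% confidence, z* = 1.96 (from standard normal table)
Margin of error: E = z* × SE = 1.96 × 1.897367 = 3.7188

Z-interval: (x̄₁ - x̄₂) ± E = 6 ± 3.7188 = (2.2812, 9.7188)

Rounded to 2 decimal places:

(2.28, 9.72)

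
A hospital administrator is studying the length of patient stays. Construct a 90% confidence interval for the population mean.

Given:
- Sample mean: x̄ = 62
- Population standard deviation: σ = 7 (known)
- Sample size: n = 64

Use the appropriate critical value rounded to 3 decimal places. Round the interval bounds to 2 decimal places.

The population standard deviation σ is known, so use a z-interval (standard normal critical value).

For 90% confidence, z* = 1.645 (from standard normal table)

Standard error: SE = σ/√n = 7/√64 = 0.875000

Margin of error: E = z* × SE = 1.645 × 0.875000 = 1.4394

Z-interval: x̄ ± E = 62 ± 1.4394 = (60.5606, 63.4394)

Rounded to 2 decimal places:

(60.56, 63.44)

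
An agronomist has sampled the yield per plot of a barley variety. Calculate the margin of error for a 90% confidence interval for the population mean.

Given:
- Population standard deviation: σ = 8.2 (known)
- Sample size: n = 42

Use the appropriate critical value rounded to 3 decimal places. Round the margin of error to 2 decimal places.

The population standard deviation σ is known, so use the z-interval margin of error formula.

For 90% confidence, z* = 1.645 (from standard normal table)

Margin of error formula for z-interval: E = z* × σ/√n

E = 1.645 × 8.2/√42
  = 1.645 × 1.265287
  = 2.0814

Rounded to 2 decimal places:

2.08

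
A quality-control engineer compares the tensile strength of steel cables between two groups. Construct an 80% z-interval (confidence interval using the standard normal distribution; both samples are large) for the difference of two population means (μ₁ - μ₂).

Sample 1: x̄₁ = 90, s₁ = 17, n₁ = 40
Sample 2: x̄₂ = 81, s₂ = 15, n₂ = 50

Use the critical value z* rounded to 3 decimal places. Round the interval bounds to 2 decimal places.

Both samples are large (n₁ = 40 ≥ 30, n₂ = 50 ≥ 30), so a z-interval for the difference of means applies.

Point estimate: x̄₁ - x̄₂ = 90 - 81 = 9

Standard error: SE = √(s₁²/n₁ + s₂²/n₂)
= √(17²/40 + 15²/50)
= √(7.225000 + 4.500000)
= 3.424179

For 80% confidence, z* = 1.282 (from standard normal table)
Margin of error: E = z* × SE = 1.282 × 3.424179 = 4.3898

Z-interval: (x̄₁ - x̄₂) ± E = 9 ± 4.3898 = (4.6102, 13.3898)

Rounded to 2 decimal places:

(4.61, 13.39)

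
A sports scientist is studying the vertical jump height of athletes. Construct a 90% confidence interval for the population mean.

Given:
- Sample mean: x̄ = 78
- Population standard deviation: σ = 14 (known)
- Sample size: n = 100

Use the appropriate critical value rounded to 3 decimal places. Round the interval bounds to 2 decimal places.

The population standard deviation σ is known, so use a z-interval (standard normal critical value).

For 90% confidence, z* = 1.645 (from standard normal table)

Standard error: SE = σ/√n = 14/√100 = 1.400000

Margin of error: E = z* × SE = 1.645 × 1.400000 = 2.3030

Z-interval: x̄ ± E = 78 ± 2.3030 = (75.6970, 80.3030)

Rounded to 2 decimal places:

(75.70, 80.30)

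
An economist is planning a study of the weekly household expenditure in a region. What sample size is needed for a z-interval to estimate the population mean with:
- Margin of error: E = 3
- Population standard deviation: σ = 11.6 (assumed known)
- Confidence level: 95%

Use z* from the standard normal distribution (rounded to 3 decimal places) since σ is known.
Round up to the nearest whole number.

Using z* since population σ is known (z-interval formula).

For 95% confidence, z* = 1.96 (from standard normal table)

Sample size formula for z-interval: n = (z*σ/E)²

n = (1.96 × 11.6 / 3)²
  = (7.578667)²
  = 57.4362

Round up to the nearest whole number: n = 58

58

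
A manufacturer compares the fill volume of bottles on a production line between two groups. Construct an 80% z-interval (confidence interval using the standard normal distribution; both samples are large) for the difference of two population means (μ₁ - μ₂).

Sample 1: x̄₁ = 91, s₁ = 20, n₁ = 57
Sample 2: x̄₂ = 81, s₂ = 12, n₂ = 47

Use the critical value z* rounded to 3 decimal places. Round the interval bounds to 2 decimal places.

Both samples are large (n₁ = 57 ≥ 30, n₂ = 47 ≥ 30), so a z-interval for the difference of means applies.

Point estimate: x̄₁ - x̄₂ = 91 - 81 = 10

Standard error: SE = √(s₁²/n₁ + s₂²/n₂)
= √(20²/57 + 12²/47)
= √(7.017544 + 3.063830)
= 3.175118

For 80% confidence, z* = 1.282 (from standard normal table)
Margin of error: E = z* × SE = 1.282 × 3.175118 = 4.0705

Z-interval: (x̄₁ - x̄₂) ± E = 10 ± 4.0705 = (5.9295, 14.0705)

Rounded to 2 decimal places:

(5.93, 14.07)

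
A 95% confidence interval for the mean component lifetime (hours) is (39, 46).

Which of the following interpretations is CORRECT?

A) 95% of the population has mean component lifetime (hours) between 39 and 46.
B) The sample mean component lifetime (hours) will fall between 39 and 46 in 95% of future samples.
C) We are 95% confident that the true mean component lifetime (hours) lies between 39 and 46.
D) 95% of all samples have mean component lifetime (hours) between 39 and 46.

A confidence interval represents our confidence in the procedure, not a probability statement about the parameter.

Key concept: If we repeated this sampling process many times and computed a 95% CI each time, about 95% of those intervals would contain the true population parameter.

For this specific interval (39, 46):
- Midpoint (point estimate): 42.5
- Margin of error: 3.5

The correct interpretation is the one stating confidence that the true parameter lies in the interval — option C.

C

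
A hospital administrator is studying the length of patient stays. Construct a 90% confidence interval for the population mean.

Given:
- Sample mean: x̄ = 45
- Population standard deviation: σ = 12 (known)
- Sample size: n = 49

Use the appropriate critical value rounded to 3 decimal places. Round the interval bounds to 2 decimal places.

The population standard deviation σ is known, so use a z-interval (standard normal critical value).

For 90% confidence, z* = 1.645 (from standard normal table)

Standard error: SE = σ/√n = 12/√49 = 1.714286

Margin of error: E = z* × SE = 1.645 × 1.714286 = 2.8200

Z-interval: x̄ ± E = 45 ± 2.8200 = (42.1800, 47.8200)

Rounded to 2 decimal places:

(42.18, 47.82)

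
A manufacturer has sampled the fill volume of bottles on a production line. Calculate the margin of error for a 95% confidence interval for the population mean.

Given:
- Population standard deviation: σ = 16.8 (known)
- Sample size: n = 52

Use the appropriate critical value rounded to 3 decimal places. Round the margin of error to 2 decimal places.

The population standard deviation σ is known, so use the z-interval margin of error formula.

For 95% confidence, z* = 1.96 (from standard normal table)

Margin of error formula for z-interval: E = z* × σ/√n

E = 1.96 × 16.8/√52
  = 1.96 × 2.329741
  = 4.5663

Rounded to 2 decimal places:

4.57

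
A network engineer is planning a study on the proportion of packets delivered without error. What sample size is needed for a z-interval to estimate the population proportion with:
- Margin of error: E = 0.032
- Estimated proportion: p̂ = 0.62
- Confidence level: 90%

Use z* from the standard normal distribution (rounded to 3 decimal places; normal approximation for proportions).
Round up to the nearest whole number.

Using z* for proportion z-interval (normal approximation).

For 90% confidence, z* = 1.645 (from standard normal table)

Sample size formula for proportion z-interval: n = z*²p̂(1-p̂)/E²

n = 1.645² × 0.62 × 0.38 / 0.032²
  = 2.706025 × 0.2356 / 0.001024
  = 622.5972

Round up to the nearest whole number: n = 623

623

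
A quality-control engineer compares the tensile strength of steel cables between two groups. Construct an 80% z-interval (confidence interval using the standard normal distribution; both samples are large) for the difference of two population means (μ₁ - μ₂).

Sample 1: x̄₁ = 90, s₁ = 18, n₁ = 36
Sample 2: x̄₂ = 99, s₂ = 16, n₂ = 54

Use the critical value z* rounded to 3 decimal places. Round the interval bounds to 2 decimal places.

Both samples are large (n₁ = 36 ≥ 30, n₂ = 54 ≥ 30), so a z-interval for the difference of means applies.

Point estimate: x̄₁ - x̄₂ = 90 - 99 = -9

Standard error: SE = √(s₁²/n₁ + s₂²/n₂)
= √(18²/36 + 16²/54)
= √(9.000000 + 4.740741)
= 3.706851

For 80% confidence, z* = 1.282 (from standard normal table)
Margin of error: E = z* × SE = 1.282 × 3.706851 = 4.7522

Z-interval: (x̄₁ - x̄₂) ± E = -9 ± 4.7522 = (-13.7522, -4.2478)

Rounded to 2 decimal places:

(-13.75, -4.25)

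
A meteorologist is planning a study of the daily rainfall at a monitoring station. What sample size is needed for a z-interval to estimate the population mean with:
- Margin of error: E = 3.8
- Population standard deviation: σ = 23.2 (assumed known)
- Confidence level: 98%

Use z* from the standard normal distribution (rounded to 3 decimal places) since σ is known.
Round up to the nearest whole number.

Using z* since population σ is known (z-interval formula).

For 98% confidence, z* = 2.326 (from standard normal table)

Sample size formula for z-interval: n = (z*σ/E)²

n = (2.326 × 23.2 / 3.8)²
  = (14.200842)²
  = 201.6639

Round up to the nearest whole number: n = 202

202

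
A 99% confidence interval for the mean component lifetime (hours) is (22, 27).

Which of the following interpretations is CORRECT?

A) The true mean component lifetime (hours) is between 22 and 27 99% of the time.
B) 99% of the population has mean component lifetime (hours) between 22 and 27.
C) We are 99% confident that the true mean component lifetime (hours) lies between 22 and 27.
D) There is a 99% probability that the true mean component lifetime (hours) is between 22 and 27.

A confidence interval represents our confidence in the procedure, not a probability statement about the parameter.

Key concept: If we repeated this sampling process many times and computed a 99% CI each time, about 99% of those intervals would contain the true population parameter.

For this specific interval (22, 27):
- Midpoint (point estimate): 24.5
- Margin of error: 2.5

The correct interpretation is the one stating confidence that the true parameter lies in the interval — option C.

C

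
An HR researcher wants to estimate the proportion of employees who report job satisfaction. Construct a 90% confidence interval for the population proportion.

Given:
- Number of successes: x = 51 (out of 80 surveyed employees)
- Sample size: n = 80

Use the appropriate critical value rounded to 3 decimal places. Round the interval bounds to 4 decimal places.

Sample proportion: p̂ = 51/80 = 0.637500

Check conditions for normal approximation:
  np̂ = 51 ≥ 10 ✓
  n(1-p̂) = 29 ≥ 10 ✓

The sample is large enough, so use a z-interval (normal approximation) for the proportion.

For 90% confidence, z* = 1.645 (from standard normal table)

Standard error: SE = √(p̂(1-p̂)/n) = √(0.637500×0.362500/80) = 0.05374637

Margin of error: E = z* × SE = 1.645 × 0.05374637 = 0.088413

Z-interval: p̂ ± E = 0.637500 ± 0.088413 = (0.549087, 0.725913)

Rounded to 4 decimal places:

(0.5491, 0.7259)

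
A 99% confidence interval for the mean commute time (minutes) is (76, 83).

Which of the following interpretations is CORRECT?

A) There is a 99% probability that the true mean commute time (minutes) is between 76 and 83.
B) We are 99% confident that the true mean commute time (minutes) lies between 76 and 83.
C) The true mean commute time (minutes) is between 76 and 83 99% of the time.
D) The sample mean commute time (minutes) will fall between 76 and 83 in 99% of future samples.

A confidence interval represents our confidence in the procedure, not a probability statement about the parameter.

Key concept: If we repeated this sampling process many times and computed a 99% CI each time, about 99% of those intervals would contain the true population parameter.

For this specific interval (76, 83):
- Midpoint (point estimate): 79.5
- Margin of error: 3.5

The correct interpretation is the one stating confidence that the true parameter lies in the interval — option B.

B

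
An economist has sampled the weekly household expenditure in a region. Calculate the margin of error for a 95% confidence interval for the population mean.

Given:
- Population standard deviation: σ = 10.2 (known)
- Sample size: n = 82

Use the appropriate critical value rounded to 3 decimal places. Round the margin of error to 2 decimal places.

The population standard deviation σ is known, so use the z-interval margin of error formula.

For 95% confidence, z* = 1.96 (from standard normal table)

Margin of error formula for z-interval: E = z* × σ/√n

E = 1.96 × 10.2/√82
  = 1.96 × 1.126402
  = 2.2077

Rounded to 2 decimal places:

2.21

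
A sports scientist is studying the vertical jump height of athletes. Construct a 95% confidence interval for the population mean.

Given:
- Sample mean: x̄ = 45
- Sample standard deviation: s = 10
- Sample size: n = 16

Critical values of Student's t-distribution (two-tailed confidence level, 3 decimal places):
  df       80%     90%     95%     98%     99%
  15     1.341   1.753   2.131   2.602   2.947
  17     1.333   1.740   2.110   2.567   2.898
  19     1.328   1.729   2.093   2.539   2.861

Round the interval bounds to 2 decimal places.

The population standard deviation σ is unknown (only the sample standard deviation s is given), so use a t-interval with df = n - 1 = 16 - 1 = 15.

For 95% confidence with df = 15, t* = 2.131 (from t-table)

Standard error: SE = s/√n = 10/√16 = 2.500000

Margin of error: E = t* × SE = 2.131 × 2.500000 = 5.3275

T-interval: x̄ ± E = 45 ± 5.3275 = (39.6725, 50.3275)

Rounded to 2 decimal places:

(39.67, 50.33)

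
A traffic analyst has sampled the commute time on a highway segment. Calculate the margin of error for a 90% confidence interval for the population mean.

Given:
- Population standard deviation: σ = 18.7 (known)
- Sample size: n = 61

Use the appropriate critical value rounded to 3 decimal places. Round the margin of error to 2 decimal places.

The population standard deviation σ is known, so use the z-interval margin of error formula.

For 90% confidence, z* = 1.645 (from standard normal table)

Margin of error formula for z-interval: E = z* × σ/√n

E = 1.645 × 18.7/√61
  = 1.645 × 2.394290
  = 3.9386

Rounded to 2 decimal places:

3.94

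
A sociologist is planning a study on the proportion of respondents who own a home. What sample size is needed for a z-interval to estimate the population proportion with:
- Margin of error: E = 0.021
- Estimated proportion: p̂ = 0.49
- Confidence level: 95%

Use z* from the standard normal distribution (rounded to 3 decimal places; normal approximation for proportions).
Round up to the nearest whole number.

Using z* for proportion z-interval (normal approximation).

For 95% confidence, z* = 1.96 (from standard normal table)

Sample size formula for proportion z-interval: n = z*²p̂(1-p̂)/E²

n = 1.96² × 0.49 × 0.51 / 0.021²
  = 3.8416 × 0.2499 / 0.000441
  = 2176.9067

Round up to the nearest whole number: n = 2177

2177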